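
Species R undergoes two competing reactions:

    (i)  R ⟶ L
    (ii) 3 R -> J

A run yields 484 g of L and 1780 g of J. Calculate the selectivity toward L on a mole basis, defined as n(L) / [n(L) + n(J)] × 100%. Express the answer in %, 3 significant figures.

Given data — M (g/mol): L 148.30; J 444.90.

44.9 %

n(L) = 484 / 148.30 = 3.264 mol
n(J) = 1780 / 444.90 = 4.001 mol
selectivity = 3.264/(3.264+4.001) × 100 = 44.93 %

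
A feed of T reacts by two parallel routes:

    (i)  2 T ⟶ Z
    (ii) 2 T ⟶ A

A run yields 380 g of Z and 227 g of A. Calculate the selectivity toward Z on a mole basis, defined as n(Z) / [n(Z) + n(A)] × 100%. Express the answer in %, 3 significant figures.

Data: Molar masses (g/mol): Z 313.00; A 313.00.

62.6 %

n(Z) = 380 / 313.00 = 1.214 mol
n(A) = 227 / 313.00 = 0.7252 mol
selectivity = 1.214/(1.214+0.7252) × 100 = 62.60 %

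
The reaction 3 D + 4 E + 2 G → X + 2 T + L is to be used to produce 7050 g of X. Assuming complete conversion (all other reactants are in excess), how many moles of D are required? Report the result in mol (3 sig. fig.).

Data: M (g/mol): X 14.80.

1430 mol

n(X) = 7050 / 14.80 = 476.4 mol
n(D) = (3/1) × 476.4 = 1429 mol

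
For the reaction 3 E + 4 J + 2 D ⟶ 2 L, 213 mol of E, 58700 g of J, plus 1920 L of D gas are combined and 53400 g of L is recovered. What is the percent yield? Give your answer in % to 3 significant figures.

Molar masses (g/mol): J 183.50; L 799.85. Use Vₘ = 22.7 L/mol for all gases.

78.9 %

n(E) = 213.0 mol
n(J) = 58700 / 183.50 = 319.9 mol
n(D) = 1920 / 22.7 = 84.58 mol
n/ν for E = 213.0/3 = 71.00
n/ν for J = 319.9/4 = 79.98
n/ν for D = 84.58/2 = 42.29
Smallest n/ν is D → limiting reagent.
theoretical n(L) = (2/2) × 84.58 = 84.58 mol → 67650 g
% yield = 53400 / 67650 × 100 = 78.94 %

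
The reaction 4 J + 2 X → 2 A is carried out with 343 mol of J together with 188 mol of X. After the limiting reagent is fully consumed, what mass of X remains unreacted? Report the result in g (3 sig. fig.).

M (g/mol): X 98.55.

n(J) = 343.0 mol
n(X) = 188.0 mol
n/ν → J: 85.75, X: 94.00; J is limiting.
X consumed = (2/4) × 343.0 = 171.5 mol
X remaining = 188.0 − 171.5 = 16.50 mol
mass = 16.50 × 98.55 = 1626 g

1630 g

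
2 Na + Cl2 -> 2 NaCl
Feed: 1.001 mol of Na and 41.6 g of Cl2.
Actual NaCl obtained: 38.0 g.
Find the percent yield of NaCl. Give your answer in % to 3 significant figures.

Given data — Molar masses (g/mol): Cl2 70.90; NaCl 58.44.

65.0 %

n(Na) = 1.001 mol
n(Cl2) = 41.60 / 70.90 = 0.5867 mol
n/ν for Na = 1.001/2 = 0.5005
n/ν for Cl2 = 0.5867/1 = 0.5867
Smallest n/ν is Na → limiting reagent.
theoretical n(NaCl) = (2/2) × 1.001 = 1.001 mol → 58.50 g
% yield = 38.0 / 58.50 × 100 = 64.96 %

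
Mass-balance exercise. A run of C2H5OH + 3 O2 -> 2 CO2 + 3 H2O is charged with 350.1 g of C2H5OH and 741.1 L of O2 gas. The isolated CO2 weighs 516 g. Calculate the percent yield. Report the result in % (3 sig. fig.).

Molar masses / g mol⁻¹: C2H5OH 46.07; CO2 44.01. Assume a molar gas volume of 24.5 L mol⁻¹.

77.1 %

n(C2H5OH) = 350.1 / 46.07 = 7.599 mol
n(O2) = 741.1 / 24.5 = 30.25 mol
n/ν → C2H5OH: 7.599, O2: 10.08; C2H5OH is limiting.
theoretical n(CO2) = (2/1) × 7.599 = 15.20 mol → 669.0 g
% yield = 516 / 669.0 × 100 = 77.13 %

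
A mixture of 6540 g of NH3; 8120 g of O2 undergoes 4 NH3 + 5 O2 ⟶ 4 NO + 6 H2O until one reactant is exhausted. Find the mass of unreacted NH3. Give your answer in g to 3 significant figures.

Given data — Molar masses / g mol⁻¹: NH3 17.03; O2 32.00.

3080 g

n(NH3) = 6540 / 17.03 = 384.0 mol
n(O2) = 8120 / 32.00 = 253.8 mol
n/ν for NH3 = 384.0/4 = 96.00
n/ν for O2 = 253.8/5 = 50.76
Smallest n/ν is O2 → limiting reagent.
NH3 consumed = (4/5) × 253.8 = 203.0 mol
NH3 remaining = 384.0 − 203.0 = 181.0 mol
mass = 181.0 × 17.03 = 3082 g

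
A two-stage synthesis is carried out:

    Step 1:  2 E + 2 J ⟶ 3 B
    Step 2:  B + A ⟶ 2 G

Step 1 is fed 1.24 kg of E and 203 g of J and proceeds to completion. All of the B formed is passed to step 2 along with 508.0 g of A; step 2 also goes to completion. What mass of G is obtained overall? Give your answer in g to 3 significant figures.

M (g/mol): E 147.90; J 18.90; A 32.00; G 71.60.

Step 1:
n(E) = 1.240×1000 / 147.90 = 8.384 mol
n(J) = 203.0 / 18.90 = 10.74 mol
n/ν → E: 4.192, J: 5.370; E is limiting.
n(B) produced = (3/2) × 8.384 = 12.58 mol
Step 2:
n(B) available = 12.58 mol
n(A) = 508.0 / 32.00 = 15.88 mol
n/ν → B: 12.58, A: 15.88; B is limiting.
n(G) = (2/1) × 12.58 = 25.16 mol
mass = 25.16 × 71.60 = 1801 g

1800 g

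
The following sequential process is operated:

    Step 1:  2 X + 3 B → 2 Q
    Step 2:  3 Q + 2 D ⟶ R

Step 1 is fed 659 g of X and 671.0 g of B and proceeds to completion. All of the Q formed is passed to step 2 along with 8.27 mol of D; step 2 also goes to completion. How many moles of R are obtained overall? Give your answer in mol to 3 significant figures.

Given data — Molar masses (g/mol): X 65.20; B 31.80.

Step 1:
n(X) = 659.0 / 65.20 = 10.11 mol
n(B) = 671.0 / 31.80 = 21.10 mol
n/ν for X = 10.11/2 = 5.055
n/ν for B = 21.10/3 = 7.033
Smallest n/ν is X → limiting reagent.
n(Q) produced = (2/2) × 10.11 = 10.11 mol
Step 2:
n(Q) available = 10.11 mol
n(D) = 8.270 mol
n/ν for Q = 10.11/3 = 3.370
n/ν for D = 8.270/2 = 4.135
Smallest n/ν is Q → limiting reagent.
n(R) = (1/3) × 10.11 = 3.370 mol

3.37 mol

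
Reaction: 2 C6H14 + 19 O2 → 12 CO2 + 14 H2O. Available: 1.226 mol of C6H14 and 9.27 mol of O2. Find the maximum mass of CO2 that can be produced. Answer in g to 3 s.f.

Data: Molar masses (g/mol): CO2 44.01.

n(C6H14) = 1.226 mol
n(O2) = 9.270 mol
n/ν for C6H14 = 1.226/2 = 0.6130
n/ν for O2 = 9.270/19 = 0.4879
Smallest n/ν is O2 → limiting reagent.
n(CO2) = (12/19) × 9.270 = 5.855 mol
mass = 5.855 × 44.01 = 257.7 g

258 g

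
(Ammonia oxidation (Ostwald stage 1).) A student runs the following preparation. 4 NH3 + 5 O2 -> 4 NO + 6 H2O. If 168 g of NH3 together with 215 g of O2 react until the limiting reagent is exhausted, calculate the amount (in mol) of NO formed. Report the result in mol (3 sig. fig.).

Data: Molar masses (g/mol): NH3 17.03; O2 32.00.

5.38 mol

n(NH3) = 168.0 / 17.03 = 9.865 mol
n(O2) = 215.0 / 32.00 = 6.719 mol
n/ν → NH3: 2.466, O2: 1.344; O2 is limiting.
n(NO) = (4/5) × 6.719 = 5.375 mol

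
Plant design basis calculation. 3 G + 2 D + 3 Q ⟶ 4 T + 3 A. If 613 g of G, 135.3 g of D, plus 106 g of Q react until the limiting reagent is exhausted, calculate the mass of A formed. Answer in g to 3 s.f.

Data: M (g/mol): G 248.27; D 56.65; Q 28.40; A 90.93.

n(G) = 613.0 / 248.27 = 2.469 mol
n(D) = 135.3 / 56.65 = 2.388 mol
n(Q) = 106.0 / 28.40 = 3.732 mol
n/ν → G: 0.8230, D: 1.194, Q: 1.244; G is limiting.
n(A) = (3/3) × 2.469 = 2.469 mol
mass = 2.469 × 90.93 = 224.5 g

225 g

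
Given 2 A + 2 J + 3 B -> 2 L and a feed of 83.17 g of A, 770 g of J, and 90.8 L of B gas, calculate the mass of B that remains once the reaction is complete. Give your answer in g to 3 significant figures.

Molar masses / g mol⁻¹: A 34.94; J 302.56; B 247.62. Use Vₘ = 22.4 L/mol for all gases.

n(A) = 83.17 / 34.94 = 2.380 mol
n(J) = 770.0 / 302.56 = 2.545 mol
n(B) = 90.80 / 22.4 = 4.054 mol
n/ν → A: 1.190, J: 1.273, B: 1.351; A is limiting.
B consumed = (3/2) × 2.380 = 3.570 mol
B remaining = 4.054 − 3.570 = 0.4840 mol
mass = 0.4840 × 247.62 = 119.8 g

120 g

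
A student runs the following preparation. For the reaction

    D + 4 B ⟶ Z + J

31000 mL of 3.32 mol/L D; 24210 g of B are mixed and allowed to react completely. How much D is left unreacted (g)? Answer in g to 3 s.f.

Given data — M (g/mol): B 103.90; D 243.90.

10900 g

n(D) = 3.32 × 31000/1000 = 102.9 mol
n(B) = 24210 / 103.90 = 233.0 mol
n/ν for D = 102.9/1 = 102.9
n/ν for B = 233.0/4 = 58.25
Smallest n/ν is B → limiting reagent.
D consumed = (1/4) × 233.0 = 58.25 mol
D remaining = 102.9 − 58.25 = 44.65 mol
mass = 44.65 × 243.90 = 10890 g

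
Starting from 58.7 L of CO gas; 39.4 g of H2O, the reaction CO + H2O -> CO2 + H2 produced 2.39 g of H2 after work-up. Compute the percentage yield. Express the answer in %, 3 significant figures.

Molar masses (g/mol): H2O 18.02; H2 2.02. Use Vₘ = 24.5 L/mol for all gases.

54.1 %

n(CO) = 58.70 / 24.5 = 2.396 mol
n(H2O) = 39.40 / 18.02 = 2.186 mol
n/ν for CO = 2.396/1 = 2.396
n/ν for H2O = 2.186/1 = 2.186
Smallest n/ν is H2O → limiting reagent.
theoretical n(H2) = (1/1) × 2.186 = 2.186 mol → 4.416 g
% yield = 2.39 / 4.416 × 100 = 54.12 %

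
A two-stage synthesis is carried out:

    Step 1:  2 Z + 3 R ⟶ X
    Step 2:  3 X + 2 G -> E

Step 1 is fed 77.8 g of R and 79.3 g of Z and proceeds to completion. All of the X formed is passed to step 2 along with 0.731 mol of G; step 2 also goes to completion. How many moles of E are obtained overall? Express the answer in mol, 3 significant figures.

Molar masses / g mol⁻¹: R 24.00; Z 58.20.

Step 1:
n(R) = 77.80 / 24.00 = 3.242 mol
n(Z) = 79.30 / 58.20 = 1.363 mol
n/ν for R = 3.242/3 = 1.081
n/ν for Z = 1.363/2 = 0.6815
Smallest n/ν is Z → limiting reagent.
n(X) produced = (1/2) × 1.363 = 0.6815 mol
Step 2:
n(X) available = 0.6815 mol
n(G) = 0.7310 mol
n/ν for X = 0.6815/3 = 0.2272
n/ν for G = 0.7310/2 = 0.3655
Smallest n/ν is X → limiting reagent.
n(E) = (1/3) × 0.6815 = 0.2272 mol

0.227 mol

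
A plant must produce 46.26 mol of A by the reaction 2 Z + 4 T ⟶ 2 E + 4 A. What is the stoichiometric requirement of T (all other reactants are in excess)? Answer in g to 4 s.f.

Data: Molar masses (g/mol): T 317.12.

14670 g

n(A) = 46.26 mol
n(T) = (4/4) × 46.26 = 46.26 mol
mass = 46.26 × 317.12 = 14670 g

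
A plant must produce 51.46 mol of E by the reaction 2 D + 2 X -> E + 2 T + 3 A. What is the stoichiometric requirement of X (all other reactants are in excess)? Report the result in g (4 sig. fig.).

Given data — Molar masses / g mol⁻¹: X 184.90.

19030 g

n(E) = 51.46 mol
n(X) = (2/1) × 51.46 = 102.9 mol
mass = 102.9 × 184.90 = 19030 g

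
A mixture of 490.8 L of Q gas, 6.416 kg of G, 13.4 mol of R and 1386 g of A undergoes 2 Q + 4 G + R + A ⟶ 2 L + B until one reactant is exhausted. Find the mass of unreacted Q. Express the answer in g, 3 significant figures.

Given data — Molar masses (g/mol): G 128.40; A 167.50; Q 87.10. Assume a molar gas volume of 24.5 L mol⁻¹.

303 g

n(Q) = 490.8 / 24.5 = 20.03 mol
n(G) = 6.416×1000 / 128.40 = 49.97 mol
n(R) = 13.40 mol
n(A) = 1386 / 167.50 = 8.275 mol
n/ν for Q = 20.03/2 = 10.02
n/ν for G = 49.97/4 = 12.49
n/ν for R = 13.40/1 = 13.40
n/ν for A = 8.275/1 = 8.275
Smallest n/ν is A → limiting reagent.
Q consumed = (2/1) × 8.275 = 16.55 mol
Q remaining = 20.03 − 16.55 = 3.480 mol
mass = 3.480 × 87.10 = 303.1 g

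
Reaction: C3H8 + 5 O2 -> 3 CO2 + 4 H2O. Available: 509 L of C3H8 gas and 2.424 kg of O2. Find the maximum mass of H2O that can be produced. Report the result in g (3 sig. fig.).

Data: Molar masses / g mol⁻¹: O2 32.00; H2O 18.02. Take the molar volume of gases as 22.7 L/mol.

1090 g

n(C3H8) = 509.0 / 22.7 = 22.42 mol
n(O2) = 2.424×1000 / 32.00 = 75.75 mol
n/ν for C3H8 = 22.42/1 = 22.42
n/ν for O2 = 75.75/5 = 15.15
Smallest n/ν is O2 → limiting reagent.
n(H2O) = (4/5) × 75.75 = 60.60 mol
mass = 60.60 × 18.02 = 1092 g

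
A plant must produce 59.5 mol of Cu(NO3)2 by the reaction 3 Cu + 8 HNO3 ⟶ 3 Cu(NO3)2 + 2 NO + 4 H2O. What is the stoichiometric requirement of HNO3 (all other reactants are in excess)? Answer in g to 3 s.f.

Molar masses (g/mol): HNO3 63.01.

10000 g

n(Cu(NO3)2) = 59.50 mol
n(HNO3) = (8/3) × 59.50 = 158.7 mol
mass = 158.7 × 63.01 = 10000 g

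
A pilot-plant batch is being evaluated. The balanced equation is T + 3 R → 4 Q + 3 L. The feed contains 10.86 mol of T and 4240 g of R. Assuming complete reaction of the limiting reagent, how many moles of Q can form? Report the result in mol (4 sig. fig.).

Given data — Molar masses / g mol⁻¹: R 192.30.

29.40 mol

n(T) = 10.86 mol
n(R) = 4240 / 192.30 = 22.05 mol
n/ν for T = 10.86/1 = 10.86
n/ν for R = 22.05/3 = 7.350
Smallest n/ν is R → limiting reagent.
n(Q) = (4/3) × 22.05 = 29.40 mol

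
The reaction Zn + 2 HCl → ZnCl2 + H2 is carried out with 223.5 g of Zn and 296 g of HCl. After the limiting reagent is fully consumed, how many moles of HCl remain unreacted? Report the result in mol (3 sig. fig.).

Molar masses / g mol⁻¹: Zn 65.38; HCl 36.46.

1.28 mol

n(Zn) = 223.5 / 65.38 = 3.418 mol
n(HCl) = 296.0 / 36.46 = 8.118 mol
n/ν for Zn = 3.418/1 = 3.418
n/ν for HCl = 8.118/2 = 4.059
Smallest n/ν is Zn → limiting reagent.
HCl consumed = (2/1) × 3.418 = 6.836 mol
HCl remaining = 8.118 − 6.836 = 1.282 mol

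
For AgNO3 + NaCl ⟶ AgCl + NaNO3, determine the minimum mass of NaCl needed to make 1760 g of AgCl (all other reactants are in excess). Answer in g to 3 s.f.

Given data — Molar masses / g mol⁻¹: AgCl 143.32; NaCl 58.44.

718 g

n(AgCl) = 1760 / 143.32 = 12.28 mol
n(NaCl) = (1/1) × 12.28 = 12.28 mol
mass = 12.28 × 58.44 = 717.6 g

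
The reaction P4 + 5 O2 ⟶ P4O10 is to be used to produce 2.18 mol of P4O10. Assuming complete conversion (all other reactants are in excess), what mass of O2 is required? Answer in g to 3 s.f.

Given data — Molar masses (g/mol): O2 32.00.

n(P4O10) = 2.180 mol
n(O2) = (5/1) × 2.180 = 10.90 mol
mass = 10.90 × 32.00 = 348.8 g

349 g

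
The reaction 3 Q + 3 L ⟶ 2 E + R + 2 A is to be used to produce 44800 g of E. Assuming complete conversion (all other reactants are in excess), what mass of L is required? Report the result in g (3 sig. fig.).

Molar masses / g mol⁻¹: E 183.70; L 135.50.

49600 g

n(E) = 44800 / 183.70 = 243.9 mol
n(L) = (3/2) × 243.9 = 365.9 mol
mass = 365.9 × 135.50 = 49580 g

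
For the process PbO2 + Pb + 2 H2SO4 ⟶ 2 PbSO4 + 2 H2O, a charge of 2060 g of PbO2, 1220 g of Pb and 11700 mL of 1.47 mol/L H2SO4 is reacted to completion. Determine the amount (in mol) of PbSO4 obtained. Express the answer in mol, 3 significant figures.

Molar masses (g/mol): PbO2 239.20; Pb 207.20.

11.8 mol

n(PbO2) = 2060 / 239.20 = 8.612 mol
n(Pb) = 1220 / 207.20 = 5.888 mol
n(H2SO4) = 1.47 × 11700/1000 = 17.20 mol
n/ν for PbO2 = 8.612/1 = 8.612
n/ν for Pb = 5.888/1 = 5.888
n/ν for H2SO4 = 17.20/2 = 8.600
Smallest n/ν is Pb → limiting reagent.
n(PbSO4) = (2/1) × 5.888 = 11.78 mol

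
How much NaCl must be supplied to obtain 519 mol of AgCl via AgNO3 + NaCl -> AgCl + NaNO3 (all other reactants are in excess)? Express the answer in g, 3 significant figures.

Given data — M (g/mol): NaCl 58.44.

30300 g

n(AgCl) = 519.0 mol
n(NaCl) = (1/1) × 519.0 = 519.0 mol
mass = 519.0 × 58.44 = 30330 g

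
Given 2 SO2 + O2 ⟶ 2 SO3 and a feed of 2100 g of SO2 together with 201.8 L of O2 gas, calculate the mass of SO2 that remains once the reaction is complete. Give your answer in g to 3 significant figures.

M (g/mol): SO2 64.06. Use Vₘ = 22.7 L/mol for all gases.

961 g

n(SO2) = 2100 / 64.06 = 32.78 mol
n(O2) = 201.8 / 22.7 = 8.890 mol
n/ν for SO2 = 32.78/2 = 16.39
n/ν for O2 = 8.890/1 = 8.890
Smallest n/ν is O2 → limiting reagent.
SO2 consumed = (2/1) × 8.890 = 17.78 mol
SO2 remaining = 32.78 − 17.78 = 15.00 mol
mass = 15.00 × 64.06 = 960.9 g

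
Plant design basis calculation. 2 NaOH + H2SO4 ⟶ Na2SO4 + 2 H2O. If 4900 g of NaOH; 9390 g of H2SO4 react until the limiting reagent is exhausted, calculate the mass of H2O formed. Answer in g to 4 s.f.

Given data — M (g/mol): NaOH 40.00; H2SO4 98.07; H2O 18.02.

2207 g

n(NaOH) = 4900 / 40.00 = 122.5 mol
n(H2SO4) = 9390 / 98.07 = 95.75 mol
n/ν for NaOH = 122.5/2 = 61.25
n/ν for H2SO4 = 95.75/1 = 95.75
Smallest n/ν is NaOH → limiting reagent.
n(H2O) = (2/2) × 122.5 = 122.5 mol
mass = 122.5 × 18.02 = 2207 g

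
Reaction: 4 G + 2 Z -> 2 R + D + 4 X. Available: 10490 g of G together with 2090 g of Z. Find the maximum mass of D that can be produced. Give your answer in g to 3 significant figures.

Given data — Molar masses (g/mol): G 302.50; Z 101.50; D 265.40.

2300 g

n(G) = 10490 / 302.50 = 34.68 mol
n(Z) = 2090 / 101.50 = 20.59 mol
n/ν for G = 34.68/4 = 8.670
n/ν for Z = 20.59/2 = 10.30
Smallest n/ν is G → limiting reagent.
n(D) = (1/4) × 34.68 = 8.670 mol
mass = 8.670 × 265.40 = 2301 g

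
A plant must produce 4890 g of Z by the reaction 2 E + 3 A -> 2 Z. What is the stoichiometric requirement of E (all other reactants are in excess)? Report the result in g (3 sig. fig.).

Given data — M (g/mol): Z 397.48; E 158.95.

1960 g

n(Z) = 4890 / 397.48 = 12.30 mol
n(E) = (2/2) × 12.30 = 12.30 mol
mass = 12.30 × 158.95 = 1955 g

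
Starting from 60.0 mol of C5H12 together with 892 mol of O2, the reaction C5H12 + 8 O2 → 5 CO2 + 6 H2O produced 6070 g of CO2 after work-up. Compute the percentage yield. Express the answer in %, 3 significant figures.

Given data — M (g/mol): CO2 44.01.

n(C5H12) = 60.00 mol
n(O2) = 892.0 mol
n/ν for C5H12 = 60.00/1 = 60.00
n/ν for O2 = 892.0/8 = 111.5
Smallest n/ν is C5H12 → limiting reagent.
theoretical n(CO2) = (5/1) × 60.00 = 300.0 mol → 13200 g
% yield = 6070 / 13200 × 100 = 45.98 %

46.0 %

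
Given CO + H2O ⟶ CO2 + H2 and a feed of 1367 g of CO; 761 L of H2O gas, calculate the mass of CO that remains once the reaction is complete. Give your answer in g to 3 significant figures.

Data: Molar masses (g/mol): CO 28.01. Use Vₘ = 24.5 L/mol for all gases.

n(CO) = 1367 / 28.01 = 48.80 mol
n(H2O) = 761.0 / 24.5 = 31.06 mol
n/ν for CO = 48.80/1 = 48.80
n/ν for H2O = 31.06/1 = 31.06
Smallest n/ν is H2O → limiting reagent.
CO consumed = (1/1) × 31.06 = 31.06 mol
CO remaining = 48.80 − 31.06 = 17.74 mol
mass = 17.74 × 28.01 = 496.9 g

497 g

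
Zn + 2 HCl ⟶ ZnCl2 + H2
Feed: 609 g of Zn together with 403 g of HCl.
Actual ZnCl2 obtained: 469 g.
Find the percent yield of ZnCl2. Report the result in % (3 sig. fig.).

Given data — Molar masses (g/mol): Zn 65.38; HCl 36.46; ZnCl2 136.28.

n(Zn) = 609.0 / 65.38 = 9.315 mol
n(HCl) = 403.0 / 36.46 = 11.05 mol
n/ν → Zn: 9.315, HCl: 5.525; HCl is limiting.
theoretical n(ZnCl2) = (1/2) × 11.05 = 5.525 mol → 752.9 g
% yield = 469 / 752.9 × 100 = 62.29 %

62.3 %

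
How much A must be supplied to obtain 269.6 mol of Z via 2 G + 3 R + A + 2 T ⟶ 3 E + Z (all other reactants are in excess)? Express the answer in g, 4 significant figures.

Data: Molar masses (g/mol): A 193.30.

n(Z) = 269.6 mol
n(A) = (1/1) × 269.6 = 269.6 mol
mass = 269.6 × 193.30 = 52110 g

52110 g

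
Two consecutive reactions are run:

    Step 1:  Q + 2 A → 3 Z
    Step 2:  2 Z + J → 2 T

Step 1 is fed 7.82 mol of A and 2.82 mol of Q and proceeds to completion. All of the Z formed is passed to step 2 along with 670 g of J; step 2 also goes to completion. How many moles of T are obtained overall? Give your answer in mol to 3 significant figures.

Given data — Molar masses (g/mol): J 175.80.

Step 1:
n(A) = 7.820 mol
n(Q) = 2.820 mol
n/ν for A = 7.820/2 = 3.910
n/ν for Q = 2.820/1 = 2.820
Smallest n/ν is Q → limiting reagent.
n(Z) produced = (3/1) × 2.820 = 8.460 mol
Step 2:
n(Z) available = 8.460 mol
n(J) = 670.0 / 175.80 = 3.811 mol
n/ν for Z = 8.460/2 = 4.230
n/ν for J = 3.811/1 = 3.811
Smallest n/ν is J → limiting reagent.
n(T) = (2/1) × 3.811 = 7.622 mol

7.62 mol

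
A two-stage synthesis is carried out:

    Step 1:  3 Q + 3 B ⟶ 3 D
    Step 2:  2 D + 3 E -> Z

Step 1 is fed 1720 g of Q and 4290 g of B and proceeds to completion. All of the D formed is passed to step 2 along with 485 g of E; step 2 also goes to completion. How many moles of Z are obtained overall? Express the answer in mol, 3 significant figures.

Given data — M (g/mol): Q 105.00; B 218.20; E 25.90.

6.24 mol

Step 1:
n(Q) = 1720 / 105.00 = 16.38 mol
n(B) = 4290 / 218.20 = 19.66 mol
n/ν for Q = 16.38/3 = 5.460
n/ν for B = 19.66/3 = 6.553
Smallest n/ν is Q → limiting reagent.
n(D) produced = (3/3) × 16.38 = 16.38 mol
Step 2:
n(D) available = 16.38 mol
n(E) = 485.0 / 25.90 = 18.73 mol
n/ν for D = 16.38/2 = 8.190
n/ν for E = 18.73/3 = 6.243
Smallest n/ν is E → limiting reagent.
n(Z) = (1/3) × 18.73 = 6.243 mol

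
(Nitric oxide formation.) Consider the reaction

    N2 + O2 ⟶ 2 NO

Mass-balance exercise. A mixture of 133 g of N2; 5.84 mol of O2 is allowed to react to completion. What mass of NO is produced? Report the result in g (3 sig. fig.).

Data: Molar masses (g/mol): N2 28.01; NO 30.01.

n(N2) = 133.0 / 28.01 = 4.748 mol
n(O2) = 5.840 mol
n/ν for N2 = 4.748/1 = 4.748
n/ν for O2 = 5.840/1 = 5.840
Smallest n/ν is N2 → limiting reagent.
n(NO) = (2/1) × 4.748 = 9.496 mol
mass = 9.496 × 30.01 = 285.0 g

285 g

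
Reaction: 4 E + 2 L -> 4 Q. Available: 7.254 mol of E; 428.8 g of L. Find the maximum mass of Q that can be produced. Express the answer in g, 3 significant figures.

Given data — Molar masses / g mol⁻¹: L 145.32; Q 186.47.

n(E) = 7.254 mol
n(L) = 428.8 / 145.32 = 2.951 mol
n/ν → E: 1.814, L: 1.476; L is limiting.
n(Q) = (4/2) × 2.951 = 5.902 mol
mass = 5.902 × 186.47 = 1101 g

1100 g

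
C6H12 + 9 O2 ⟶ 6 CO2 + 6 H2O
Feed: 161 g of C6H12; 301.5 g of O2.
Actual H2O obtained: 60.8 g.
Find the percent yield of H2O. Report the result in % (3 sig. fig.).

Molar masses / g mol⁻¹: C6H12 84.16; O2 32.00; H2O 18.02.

53.7 %

n(C6H12) = 161.0 / 84.16 = 1.913 mol
n(O2) = 301.5 / 32.00 = 9.422 mol
n/ν for C6H12 = 1.913/1 = 1.913
n/ν for O2 = 9.422/9 = 1.047
Smallest n/ν is O2 → limiting reagent.
theoretical n(H2O) = (6/9) × 9.422 = 6.281 mol → 113.2 g
% yield = 60.8 / 113.2 × 100 = 53.71 %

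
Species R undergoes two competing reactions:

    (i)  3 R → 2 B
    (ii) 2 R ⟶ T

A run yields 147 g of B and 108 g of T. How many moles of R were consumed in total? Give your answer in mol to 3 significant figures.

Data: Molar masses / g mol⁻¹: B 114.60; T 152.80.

n(B) = 147 / 114.60 = 1.283 mol
n(T) = 108 / 152.80 = 0.7068 mol
n(R) via (i) = (3/2)×1.283 = 1.925 mol
n(R) via (ii) = (2/1)×0.7068 = 1.414 mol
total n(R) = 1.925 + 1.414 = 3.339 mol

3.34 mol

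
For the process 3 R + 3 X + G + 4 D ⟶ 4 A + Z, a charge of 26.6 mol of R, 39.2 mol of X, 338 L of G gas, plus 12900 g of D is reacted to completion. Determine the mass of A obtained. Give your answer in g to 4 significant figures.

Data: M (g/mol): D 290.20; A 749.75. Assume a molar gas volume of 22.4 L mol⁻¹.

n(R) = 26.60 mol
n(X) = 39.20 mol
n(G) = 338.0 / 22.4 = 15.09 mol
n(D) = 12900 / 290.20 = 44.45 mol
n/ν → R: 8.867, X: 13.07, G: 15.09, D: 11.11; R is limiting.
n(A) = (4/3) × 26.60 = 35.47 mol
mass = 35.47 × 749.75 = 26590 g

26590 g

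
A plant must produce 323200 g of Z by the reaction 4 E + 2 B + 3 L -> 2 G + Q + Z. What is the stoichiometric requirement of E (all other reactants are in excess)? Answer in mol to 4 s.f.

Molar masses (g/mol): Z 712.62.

1814 mol

n(Z) = 323200 / 712.62 = 453.5 mol
n(E) = (4/1) × 453.5 = 1814 mol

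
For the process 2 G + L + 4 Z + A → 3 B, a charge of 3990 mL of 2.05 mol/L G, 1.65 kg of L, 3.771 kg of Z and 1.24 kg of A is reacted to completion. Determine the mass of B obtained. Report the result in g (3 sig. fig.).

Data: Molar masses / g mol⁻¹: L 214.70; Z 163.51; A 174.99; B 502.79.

6170 g

n(G) = 2.05 × 3990/1000 = 8.180 mol
n(L) = 1.650×1000 / 214.70 = 7.685 mol
n(Z) = 3.771×1000 / 163.51 = 23.06 mol
n(A) = 1.240×1000 / 174.99 = 7.086 mol
n/ν → G: 4.090, L: 7.685, Z: 5.765, A: 7.086; G is limiting.
n(B) = (3/2) × 8.180 = 12.27 mol
mass = 12.27 × 502.79 = 6169 g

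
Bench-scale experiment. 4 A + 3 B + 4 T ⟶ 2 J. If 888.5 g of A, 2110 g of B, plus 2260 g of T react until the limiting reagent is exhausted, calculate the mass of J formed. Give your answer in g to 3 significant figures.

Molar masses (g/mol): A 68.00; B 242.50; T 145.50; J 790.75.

4590 g

n(A) = 888.5 / 68.00 = 13.07 mol
n(B) = 2110 / 242.50 = 8.701 mol
n(T) = 2260 / 145.50 = 15.53 mol
n/ν → A: 3.268, B: 2.900, T: 3.883; B is limiting.
n(J) = (2/3) × 8.701 = 5.801 mol
mass = 5.801 × 790.75 = 4587 g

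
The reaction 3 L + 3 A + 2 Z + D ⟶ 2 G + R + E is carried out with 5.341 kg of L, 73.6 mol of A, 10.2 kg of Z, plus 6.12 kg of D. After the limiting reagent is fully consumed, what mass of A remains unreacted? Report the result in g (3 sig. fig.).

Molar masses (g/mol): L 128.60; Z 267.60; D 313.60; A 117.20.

n(L) = 5.341×1000 / 128.60 = 41.53 mol
n(A) = 73.60 mol
n(Z) = 10.20×1000 / 267.60 = 38.12 mol
n(D) = 6.120×1000 / 313.60 = 19.52 mol
n/ν for L = 41.53/3 = 13.84
n/ν for A = 73.60/3 = 24.53
n/ν for Z = 38.12/2 = 19.06
n/ν for D = 19.52/1 = 19.52
Smallest n/ν is L → limiting reagent.
A consumed = (3/3) × 41.53 = 41.53 mol
A remaining = 73.60 − 41.53 = 32.07 mol
mass = 32.07 × 117.20 = 3759 g

3760 g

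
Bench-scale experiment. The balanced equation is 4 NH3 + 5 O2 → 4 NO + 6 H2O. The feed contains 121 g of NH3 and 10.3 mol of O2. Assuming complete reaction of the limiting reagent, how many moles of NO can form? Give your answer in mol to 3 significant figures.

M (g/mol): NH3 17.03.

n(NH3) = 121.0 / 17.03 = 7.105 mol
n(O2) = 10.30 mol
n/ν → NH3: 1.776, O2: 2.060; NH3 is limiting.
n(NO) = (4/4) × 7.105 = 7.105 mol

7.11 mol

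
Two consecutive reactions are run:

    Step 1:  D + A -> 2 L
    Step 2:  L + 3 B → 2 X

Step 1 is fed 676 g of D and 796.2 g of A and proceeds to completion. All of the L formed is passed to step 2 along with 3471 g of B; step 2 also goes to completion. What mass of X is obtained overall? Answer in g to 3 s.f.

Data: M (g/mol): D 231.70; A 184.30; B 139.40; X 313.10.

3650 g

Step 1:
n(D) = 676.0 / 231.70 = 2.918 mol
n(A) = 796.2 / 184.30 = 4.320 mol
n/ν for D = 2.918/1 = 2.918
n/ν for A = 4.320/1 = 4.320
Smallest n/ν is D → limiting reagent.
n(L) produced = (2/1) × 2.918 = 5.836 mol
Step 2:
n(L) available = 5.836 mol
n(B) = 3471 / 139.40 = 24.90 mol
n/ν for L = 5.836/1 = 5.836
n/ν for B = 24.90/3 = 8.300
Smallest n/ν is L → limiting reagent.
n(X) = (2/1) × 5.836 = 11.67 mol
mass = 11.67 × 313.10 = 3654 g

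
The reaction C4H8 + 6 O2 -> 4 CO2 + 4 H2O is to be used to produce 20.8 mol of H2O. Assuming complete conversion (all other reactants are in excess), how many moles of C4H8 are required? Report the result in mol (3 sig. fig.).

n(H2O) = 20.80 mol
n(C4H8) = (1/4) × 20.80 = 5.200 mol

5.20 mol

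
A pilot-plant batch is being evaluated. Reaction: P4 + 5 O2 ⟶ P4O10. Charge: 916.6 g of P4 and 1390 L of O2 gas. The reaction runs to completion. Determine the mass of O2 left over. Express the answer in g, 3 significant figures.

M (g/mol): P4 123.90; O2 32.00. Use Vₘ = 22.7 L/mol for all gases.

776 g

n(P4) = 916.6 / 123.90 = 7.398 mol
n(O2) = 1390 / 22.7 = 61.23 mol
n/ν for P4 = 7.398/1 = 7.398
n/ν for O2 = 61.23/5 = 12.25
Smallest n/ν is P4 → limiting reagent.
O2 consumed = (5/1) × 7.398 = 36.99 mol
O2 remaining = 61.23 − 36.99 = 24.24 mol
mass = 24.24 × 32.00 = 775.7 g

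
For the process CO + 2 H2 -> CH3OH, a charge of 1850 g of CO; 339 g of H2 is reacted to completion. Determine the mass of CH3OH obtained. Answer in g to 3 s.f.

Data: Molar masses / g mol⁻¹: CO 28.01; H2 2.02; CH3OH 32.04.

n(CO) = 1850 / 28.01 = 66.05 mol
n(H2) = 339.0 / 2.02 = 167.8 mol
n/ν → CO: 66.05, H2: 83.90; CO is limiting.
n(CH3OH) = (1/1) × 66.05 = 66.05 mol
mass = 66.05 × 32.04 = 2116 g

2120 g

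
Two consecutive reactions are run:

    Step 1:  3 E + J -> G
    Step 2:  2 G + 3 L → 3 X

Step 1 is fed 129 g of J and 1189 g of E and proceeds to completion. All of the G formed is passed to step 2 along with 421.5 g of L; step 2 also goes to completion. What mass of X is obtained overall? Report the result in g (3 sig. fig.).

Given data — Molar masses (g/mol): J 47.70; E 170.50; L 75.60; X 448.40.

1560 g

Step 1:
n(J) = 129.0 / 47.70 = 2.704 mol
n(E) = 1189 / 170.50 = 6.974 mol
n/ν for J = 2.704/1 = 2.704
n/ν for E = 6.974/3 = 2.325
Smallest n/ν is E → limiting reagent.
n(G) produced = (1/3) × 6.974 = 2.325 mol
Step 2:
n(G) available = 2.325 mol
n(L) = 421.5 / 75.60 = 5.575 mol
n/ν for G = 2.325/2 = 1.163
n/ν for L = 5.575/3 = 1.858
Smallest n/ν is G → limiting reagent.
n(X) = (3/2) × 2.325 = 3.488 mol
mass = 3.488 × 448.40 = 1564 g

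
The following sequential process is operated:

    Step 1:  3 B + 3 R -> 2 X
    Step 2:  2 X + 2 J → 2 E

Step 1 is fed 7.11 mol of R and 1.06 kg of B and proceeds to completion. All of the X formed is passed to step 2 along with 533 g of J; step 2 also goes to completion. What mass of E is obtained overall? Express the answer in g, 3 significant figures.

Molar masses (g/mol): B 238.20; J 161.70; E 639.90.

Step 1:
n(R) = 7.110 mol
n(B) = 1.060×1000 / 238.20 = 4.450 mol
n/ν for R = 7.110/3 = 2.370
n/ν for B = 4.450/3 = 1.483
Smallest n/ν is B → limiting reagent.
n(X) produced = (2/3) × 4.450 = 2.967 mol
Step 2:
n(X) available = 2.967 mol
n(J) = 533.0 / 161.70 = 3.296 mol
n/ν for X = 2.967/2 = 1.484
n/ν for J = 3.296/2 = 1.648
Smallest n/ν is X → limiting reagent.
n(E) = (2/2) × 2.967 = 2.967 mol
mass = 2.967 × 639.90 = 1899 g

1900 g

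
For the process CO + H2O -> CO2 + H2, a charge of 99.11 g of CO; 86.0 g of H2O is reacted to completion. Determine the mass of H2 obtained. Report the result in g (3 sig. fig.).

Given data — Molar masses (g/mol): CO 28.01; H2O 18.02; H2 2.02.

n(CO) = 99.11 / 28.01 = 3.538 mol
n(H2O) = 86.00 / 18.02 = 4.772 mol
n/ν → CO: 3.538, H2O: 4.772; CO is limiting.
n(H2) = (1/1) × 3.538 = 3.538 mol
mass = 3.538 × 2.02 = 7.147 g

7.15 g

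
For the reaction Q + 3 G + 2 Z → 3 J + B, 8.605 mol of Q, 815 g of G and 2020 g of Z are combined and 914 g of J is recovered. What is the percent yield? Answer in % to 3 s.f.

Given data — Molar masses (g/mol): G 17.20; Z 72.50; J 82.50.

n(Q) = 8.605 mol
n(G) = 815.0 / 17.20 = 47.38 mol
n(Z) = 2020 / 72.50 = 27.86 mol
n/ν → Q: 8.605, G: 15.79, Z: 13.93; Q is limiting.
theoretical n(J) = (3/1) × 8.605 = 25.82 mol → 2130 g
% yield = 914 / 2130 × 100 = 42.91 %

42.9 %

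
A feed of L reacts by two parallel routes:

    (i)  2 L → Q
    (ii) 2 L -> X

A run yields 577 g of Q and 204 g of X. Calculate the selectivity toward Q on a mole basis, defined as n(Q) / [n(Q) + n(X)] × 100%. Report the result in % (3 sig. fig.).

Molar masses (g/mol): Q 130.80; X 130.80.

n(Q) = 577 / 130.80 = 4.411 mol
n(X) = 204 / 130.80 = 1.560 mol
selectivity = 4.411/(4.411+1.560) × 100 = 73.87 %

73.9 %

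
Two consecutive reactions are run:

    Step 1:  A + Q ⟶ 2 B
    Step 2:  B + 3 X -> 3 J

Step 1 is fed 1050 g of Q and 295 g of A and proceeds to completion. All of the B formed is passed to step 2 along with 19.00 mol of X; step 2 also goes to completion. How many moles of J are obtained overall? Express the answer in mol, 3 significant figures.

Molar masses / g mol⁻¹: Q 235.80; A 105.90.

16.7 mol

Step 1:
n(Q) = 1050 / 235.80 = 4.453 mol
n(A) = 295.0 / 105.90 = 2.786 mol
n/ν for Q = 4.453/1 = 4.453
n/ν for A = 2.786/1 = 2.786
Smallest n/ν is A → limiting reagent.
n(B) produced = (2/1) × 2.786 = 5.572 mol
Step 2:
n(B) available = 5.572 mol
n(X) = 19.00 mol
n/ν for B = 5.572/1 = 5.572
n/ν for X = 19.00/3 = 6.333
Smallest n/ν is B → limiting reagent.
n(J) = (3/1) × 5.572 = 16.72 mol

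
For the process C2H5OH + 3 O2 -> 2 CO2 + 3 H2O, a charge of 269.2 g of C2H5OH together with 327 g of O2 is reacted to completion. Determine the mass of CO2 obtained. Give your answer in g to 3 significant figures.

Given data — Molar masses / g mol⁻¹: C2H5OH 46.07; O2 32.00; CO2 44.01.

300 g

n(C2H5OH) = 269.2 / 46.07 = 5.843 mol
n(O2) = 327.0 / 32.00 = 10.22 mol
n/ν → C2H5OH: 5.843, O2: 3.407; O2 is limiting.
n(CO2) = (2/3) × 10.22 = 6.813 mol
mass = 6.813 × 44.01 = 299.8 g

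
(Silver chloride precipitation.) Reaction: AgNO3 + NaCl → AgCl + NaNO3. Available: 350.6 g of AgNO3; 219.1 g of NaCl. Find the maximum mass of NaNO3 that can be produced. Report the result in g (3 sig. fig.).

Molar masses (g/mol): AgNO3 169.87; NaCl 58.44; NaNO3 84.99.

n(AgNO3) = 350.6 / 169.87 = 2.064 mol
n(NaCl) = 219.1 / 58.44 = 3.749 mol
n/ν for AgNO3 = 2.064/1 = 2.064
n/ν for NaCl = 3.749/1 = 3.749
Smallest n/ν is AgNO3 → limiting reagent.
n(NaNO3) = (1/1) × 2.064 = 2.064 mol
mass = 2.064 × 84.99 = 175.4 g

175 g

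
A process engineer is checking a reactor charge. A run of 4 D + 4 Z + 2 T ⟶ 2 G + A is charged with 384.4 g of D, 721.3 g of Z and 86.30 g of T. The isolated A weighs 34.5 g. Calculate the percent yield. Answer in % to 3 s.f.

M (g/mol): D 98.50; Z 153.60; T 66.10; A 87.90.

n(D) = 384.4 / 98.50 = 3.903 mol
n(Z) = 721.3 / 153.60 = 4.696 mol
n(T) = 86.30 / 66.10 = 1.306 mol
n/ν → D: 0.9758, Z: 1.174, T: 0.6530; T is limiting.
theoretical n(A) = (1/2) × 1.306 = 0.6530 mol → 57.40 g
% yield = 34.5 / 57.40 × 100 = 60.10 %

60.1 %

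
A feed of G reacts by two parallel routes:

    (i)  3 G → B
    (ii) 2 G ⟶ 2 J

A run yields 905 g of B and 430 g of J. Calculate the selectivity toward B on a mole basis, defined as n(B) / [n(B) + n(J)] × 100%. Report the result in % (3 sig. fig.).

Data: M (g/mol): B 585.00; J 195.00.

41.2 %

n(B) = 905 / 585.00 = 1.547 mol
n(J) = 430 / 195.00 = 2.205 mol
selectivity = 1.547/(1.547+2.205) × 100 = 41.23 %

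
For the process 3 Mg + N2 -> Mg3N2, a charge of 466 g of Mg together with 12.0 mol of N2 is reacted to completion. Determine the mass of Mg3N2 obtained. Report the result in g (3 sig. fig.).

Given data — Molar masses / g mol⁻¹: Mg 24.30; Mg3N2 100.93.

n(Mg) = 466.0 / 24.30 = 19.18 mol
n(N2) = 12.00 mol
n/ν for Mg = 19.18/3 = 6.393
n/ν for N2 = 12.00/1 = 12.00
Smallest n/ν is Mg → limiting reagent.
n(Mg3N2) = (1/3) × 19.18 = 6.393 mol
mass = 6.393 × 100.93 = 645.2 g

645 g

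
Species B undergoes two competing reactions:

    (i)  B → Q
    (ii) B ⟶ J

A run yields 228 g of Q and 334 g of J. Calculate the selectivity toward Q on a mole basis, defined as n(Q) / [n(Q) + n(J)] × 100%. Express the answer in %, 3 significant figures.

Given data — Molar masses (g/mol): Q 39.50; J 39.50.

40.6 %

n(Q) = 228 / 39.50 = 5.772 mol
n(J) = 334 / 39.50 = 8.456 mol
selectivity = 5.772/(5.772+8.456) × 100 = 40.57 %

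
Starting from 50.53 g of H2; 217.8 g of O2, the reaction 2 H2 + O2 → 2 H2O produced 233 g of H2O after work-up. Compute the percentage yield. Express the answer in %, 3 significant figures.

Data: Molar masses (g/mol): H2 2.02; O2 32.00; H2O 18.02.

95.0 %

n(H2) = 50.53 / 2.02 = 25.01 mol
n(O2) = 217.8 / 32.00 = 6.806 mol
n/ν → H2: 12.51, O2: 6.806; O2 is limiting.
theoretical n(H2O) = (2/1) × 6.806 = 13.61 mol → 245.3 g
% yield = 233 / 245.3 × 100 = 94.99 %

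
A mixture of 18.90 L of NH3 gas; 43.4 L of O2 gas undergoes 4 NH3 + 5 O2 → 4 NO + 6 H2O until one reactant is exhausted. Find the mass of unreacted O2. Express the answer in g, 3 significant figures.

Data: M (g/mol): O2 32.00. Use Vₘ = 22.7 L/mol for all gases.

27.9 g

n(NH3) = 18.90 / 22.7 = 0.8326 mol
n(O2) = 43.40 / 22.7 = 1.912 mol
n/ν for NH3 = 0.8326/4 = 0.2082
n/ν for O2 = 1.912/5 = 0.3824
Smallest n/ν is NH3 → limiting reagent.
O2 consumed = (5/4) × 0.8326 = 1.041 mol
O2 remaining = 1.912 − 1.041 = 0.8710 mol
mass = 0.8710 × 32.00 = 27.87 g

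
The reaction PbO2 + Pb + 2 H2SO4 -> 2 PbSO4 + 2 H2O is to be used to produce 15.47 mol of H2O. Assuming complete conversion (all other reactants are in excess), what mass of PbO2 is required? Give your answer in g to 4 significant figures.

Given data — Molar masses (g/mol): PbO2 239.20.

n(H2O) = 15.47 mol
n(PbO2) = (1/2) × 15.47 = 7.735 mol
mass = 7.735 × 239.20 = 1850 g

1850 g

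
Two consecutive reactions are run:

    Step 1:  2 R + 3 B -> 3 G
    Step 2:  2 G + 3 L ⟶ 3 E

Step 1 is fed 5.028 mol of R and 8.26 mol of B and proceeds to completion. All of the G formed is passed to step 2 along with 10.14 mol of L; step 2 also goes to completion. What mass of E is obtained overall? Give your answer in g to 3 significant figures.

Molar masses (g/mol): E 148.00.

Step 1:
n(R) = 5.028 mol
n(B) = 8.260 mol
n/ν for R = 5.028/2 = 2.514
n/ν for B = 8.260/3 = 2.753
Smallest n/ν is R → limiting reagent.
n(G) produced = (3/2) × 5.028 = 7.542 mol
Step 2:
n(G) available = 7.542 mol
n(L) = 10.14 mol
n/ν for G = 7.542/2 = 3.771
n/ν for L = 10.14/3 = 3.380
Smallest n/ν is L → limiting reagent.
n(E) = (3/3) × 10.14 = 10.14 mol
mass = 10.14 × 148.00 = 1501 g

1500 g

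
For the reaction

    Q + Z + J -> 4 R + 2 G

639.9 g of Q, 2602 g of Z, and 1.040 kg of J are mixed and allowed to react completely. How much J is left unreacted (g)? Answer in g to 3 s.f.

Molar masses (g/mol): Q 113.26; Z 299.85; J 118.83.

n(Q) = 639.9 / 113.26 = 5.650 mol
n(Z) = 2602 / 299.85 = 8.678 mol
n(J) = 1.040×1000 / 118.83 = 8.752 mol
n/ν → Q: 5.650, Z: 8.678, J: 8.752; Q is limiting.
J consumed = (1/1) × 5.650 = 5.650 mol
J remaining = 8.752 − 5.650 = 3.102 mol
mass = 3.102 × 118.83 = 368.6 g

369 g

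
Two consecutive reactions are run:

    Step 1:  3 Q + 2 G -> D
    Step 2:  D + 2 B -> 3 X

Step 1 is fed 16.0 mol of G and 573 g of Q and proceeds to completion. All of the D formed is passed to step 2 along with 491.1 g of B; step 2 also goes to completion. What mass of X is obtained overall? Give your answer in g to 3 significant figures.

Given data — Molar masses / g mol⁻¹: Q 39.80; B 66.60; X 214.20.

2370 g

Step 1:
n(G) = 16.00 mol
n(Q) = 573.0 / 39.80 = 14.40 mol
n/ν → G: 8.000, Q: 4.800; Q is limiting.
n(D) produced = (1/3) × 14.40 = 4.800 mol
Step 2:
n(D) available = 4.800 mol
n(B) = 491.1 / 66.60 = 7.374 mol
n/ν → D: 4.800, B: 3.687; B is limiting.
n(X) = (3/2) × 7.374 = 11.06 mol
mass = 11.06 × 214.20 = 2369 g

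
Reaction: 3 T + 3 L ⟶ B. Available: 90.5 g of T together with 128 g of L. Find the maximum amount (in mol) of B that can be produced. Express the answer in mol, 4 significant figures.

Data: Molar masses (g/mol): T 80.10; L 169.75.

0.2514 mol

n(T) = 90.50 / 80.10 = 1.130 mol
n(L) = 128.0 / 169.75 = 0.7541 mol
n/ν for T = 1.130/3 = 0.3767
n/ν for L = 0.7541/3 = 0.2514
Smallest n/ν is L → limiting reagent.
n(B) = (1/3) × 0.7541 = 0.2514 mol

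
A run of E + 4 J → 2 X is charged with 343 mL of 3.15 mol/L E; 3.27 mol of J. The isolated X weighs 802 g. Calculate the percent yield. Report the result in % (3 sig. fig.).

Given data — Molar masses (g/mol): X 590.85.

83.0 %

n(E) = 3.15 × 343.0/1000 = 1.080 mol
n(J) = 3.270 mol
n/ν for E = 1.080/1 = 1.080
n/ν for J = 3.270/4 = 0.8175
Smallest n/ν is J → limiting reagent.
theoretical n(X) = (2/4) × 3.270 = 1.635 mol → 966.0 g
% yield = 802 / 966.0 × 100 = 83.02 %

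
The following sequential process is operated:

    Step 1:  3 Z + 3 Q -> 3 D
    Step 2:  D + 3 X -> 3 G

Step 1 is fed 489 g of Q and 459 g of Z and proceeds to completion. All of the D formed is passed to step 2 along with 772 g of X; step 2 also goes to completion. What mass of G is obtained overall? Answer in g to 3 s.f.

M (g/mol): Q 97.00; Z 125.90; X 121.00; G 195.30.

1250 g

Step 1:
n(Q) = 489.0 / 97.00 = 5.041 mol
n(Z) = 459.0 / 125.90 = 3.646 mol
n/ν for Q = 5.041/3 = 1.680
n/ν for Z = 3.646/3 = 1.215
Smallest n/ν is Z → limiting reagent.
n(D) produced = (3/3) × 3.646 = 3.646 mol
Step 2:
n(D) available = 3.646 mol
n(X) = 772.0 / 121.00 = 6.380 mol
n/ν for D = 3.646/1 = 3.646
n/ν for X = 6.380/3 = 2.127
Smallest n/ν is X → limiting reagent.
n(G) = (3/3) × 6.380 = 6.380 mol
mass = 6.380 × 195.30 = 1246 g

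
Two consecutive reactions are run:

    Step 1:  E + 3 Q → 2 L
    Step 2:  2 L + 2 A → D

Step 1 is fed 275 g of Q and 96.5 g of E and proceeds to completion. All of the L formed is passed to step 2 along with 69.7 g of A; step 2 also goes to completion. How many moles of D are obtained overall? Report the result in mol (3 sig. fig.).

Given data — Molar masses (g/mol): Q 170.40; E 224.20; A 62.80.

Step 1:
n(Q) = 275.0 / 170.40 = 1.614 mol
n(E) = 96.50 / 224.20 = 0.4304 mol
n/ν for Q = 1.614/3 = 0.5380
n/ν for E = 0.4304/1 = 0.4304
Smallest n/ν is E → limiting reagent.
n(L) produced = (2/1) × 0.4304 = 0.8608 mol
Step 2:
n(L) available = 0.8608 mol
n(A) = 69.70 / 62.80 = 1.110 mol
n/ν for L = 0.8608/2 = 0.4304
n/ν for A = 1.110/2 = 0.5550
Smallest n/ν is L → limiting reagent.
n(D) = (1/2) × 0.8608 = 0.4304 mol

0.430 mol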